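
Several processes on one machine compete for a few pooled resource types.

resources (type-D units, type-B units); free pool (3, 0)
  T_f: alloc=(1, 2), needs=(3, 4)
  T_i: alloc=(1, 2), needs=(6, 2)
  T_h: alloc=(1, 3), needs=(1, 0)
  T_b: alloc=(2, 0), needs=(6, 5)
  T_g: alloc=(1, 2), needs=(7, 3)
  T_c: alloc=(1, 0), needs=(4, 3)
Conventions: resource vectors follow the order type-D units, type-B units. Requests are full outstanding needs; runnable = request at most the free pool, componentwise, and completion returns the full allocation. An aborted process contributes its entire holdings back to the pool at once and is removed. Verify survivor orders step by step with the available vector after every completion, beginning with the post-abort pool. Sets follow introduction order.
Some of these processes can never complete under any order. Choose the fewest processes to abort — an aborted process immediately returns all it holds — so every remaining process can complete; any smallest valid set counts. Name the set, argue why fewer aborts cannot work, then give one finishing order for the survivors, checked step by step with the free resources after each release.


Abort T_f.
Key observation: no ordering could ever have run T_i before the abort of T_f; with (1, 2) back in the pool it fits at step 3.
Why nothing smaller works: aborting no one leaves the state deadlocked as given.
The survivors complete as T_h, T_c, T_i, T_b, T_g. Verifying each step (starting from the post-abort pool):
  pool = (4, 2)
  T_h: need (1, 0) fits (4, 2); releases (1, 3), pool now (5, 5)
  T_c: need (4, 3) fits (5, 5); releases (1, 0), pool now (6, 5)
  T_i: need (6, 2) fits (6, 5); releases (1, 2), pool now (7, 7)
  T_b: need (6, 5) fits (7, 7); releases (2, 0), pool now (9, 7)
  T_g: need (7, 3) fits (9, 7); releases (1, 2), pool now (10, 9)


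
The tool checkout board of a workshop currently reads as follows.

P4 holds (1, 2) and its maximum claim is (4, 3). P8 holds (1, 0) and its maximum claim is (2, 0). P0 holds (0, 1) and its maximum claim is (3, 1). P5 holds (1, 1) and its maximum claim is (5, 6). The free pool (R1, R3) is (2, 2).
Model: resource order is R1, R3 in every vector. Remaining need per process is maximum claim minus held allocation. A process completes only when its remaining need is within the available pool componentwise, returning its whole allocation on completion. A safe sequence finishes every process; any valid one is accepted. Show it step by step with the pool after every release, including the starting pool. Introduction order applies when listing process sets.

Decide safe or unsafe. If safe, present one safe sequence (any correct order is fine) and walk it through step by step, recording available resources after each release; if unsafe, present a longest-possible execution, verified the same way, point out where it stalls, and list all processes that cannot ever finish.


SAFE — a valid safe sequence is P8, P0, P4, P5.
Key observation: P0 marks the first exact bind of the order: its need (3, 0) fits the free (3, 2) with zero slack on a requested resource.
Check, step by step:
  pool = (2, 2)
  P8: need (1, 0) fits (2, 2); releases (1, 0), pool now (3, 2)
  P0: need (3, 0) fits (3, 2); releases (0, 1), pool now (3, 3)
  P4: need (3, 1) fits (3, 3); releases (1, 2), pool now (4, 5)
  P5: need (4, 5) fits (4, 5); releases (1, 1), pool now (5, 6)


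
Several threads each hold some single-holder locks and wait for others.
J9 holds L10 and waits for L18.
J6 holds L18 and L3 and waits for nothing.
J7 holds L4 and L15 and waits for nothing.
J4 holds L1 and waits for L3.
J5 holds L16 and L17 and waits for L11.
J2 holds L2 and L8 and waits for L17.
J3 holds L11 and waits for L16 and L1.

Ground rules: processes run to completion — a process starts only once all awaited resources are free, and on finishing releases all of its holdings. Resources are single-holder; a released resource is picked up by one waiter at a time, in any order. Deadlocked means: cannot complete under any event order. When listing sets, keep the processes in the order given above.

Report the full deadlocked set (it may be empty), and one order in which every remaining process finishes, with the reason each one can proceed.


Deadlocked: J5, J2 and J3.
Key observation: along J5 -> J3 -> J5, each member waits on what the next one holds — a deadlock; J2 waits into the deadlock from upstream.
The rest can finish in the order J6, J4, J7, J9.
Step-by-step check:
  run J6 (it waits on nothing); releases L18 and L3
  run J4 (all its waits — L3 — are resolved); releases L1
  run J7 (it waits on nothing); releases L4 and L15
  run J9 (all its waits — L18 — are resolved); releases L10


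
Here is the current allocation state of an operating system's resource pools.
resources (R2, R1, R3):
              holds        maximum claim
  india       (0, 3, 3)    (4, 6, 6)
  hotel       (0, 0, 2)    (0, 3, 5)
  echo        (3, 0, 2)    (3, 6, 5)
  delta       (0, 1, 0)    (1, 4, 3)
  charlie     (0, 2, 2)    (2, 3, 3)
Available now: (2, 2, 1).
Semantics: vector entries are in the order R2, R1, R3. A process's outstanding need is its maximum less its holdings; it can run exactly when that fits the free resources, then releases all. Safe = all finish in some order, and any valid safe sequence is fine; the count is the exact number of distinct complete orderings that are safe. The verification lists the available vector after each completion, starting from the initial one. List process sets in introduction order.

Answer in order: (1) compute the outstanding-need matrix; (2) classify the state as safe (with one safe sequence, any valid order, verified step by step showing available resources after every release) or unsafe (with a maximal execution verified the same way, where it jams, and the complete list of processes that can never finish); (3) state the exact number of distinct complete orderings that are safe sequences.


(1) Need matrix, components ordered R2, R1, R3:
  india: (4, 3, 3)
  hotel: (0, 3, 3)
  echo: (0, 6, 3)
  delta: (1, 3, 3)
  charlie: (2, 1, 1)
(2) UNSAFE.
Key observation: after charlie, delta, hotel the pool peaks at (2, 5, 5), and each blocked process is short somewhere: india on R2; echo on R1.
The run charlie, delta, hotel cannot be extended any further. Walking it through:
  pool = (2, 2, 1)
  charlie: need (2, 1, 1) fits (2, 2, 1); releases (0, 2, 2), pool now (2, 4, 3)
  delta: need (1, 3, 3) fits (2, 4, 3); releases (0, 1, 0), pool now (2, 5, 3)
  hotel: need (0, 3, 3) fits (2, 5, 3); releases (0, 0, 2), pool now (2, 5, 5)
  blocked: india wants (4, 3, 3), pool (2, 5, 5) — not enough R2
  blocked: echo wants (0, 6, 3), pool (2, 5, 5) — not enough R1
Processes that can never finish: india and echo.
(3) Precisely 0 of the possible complete orderings are safe sequences.


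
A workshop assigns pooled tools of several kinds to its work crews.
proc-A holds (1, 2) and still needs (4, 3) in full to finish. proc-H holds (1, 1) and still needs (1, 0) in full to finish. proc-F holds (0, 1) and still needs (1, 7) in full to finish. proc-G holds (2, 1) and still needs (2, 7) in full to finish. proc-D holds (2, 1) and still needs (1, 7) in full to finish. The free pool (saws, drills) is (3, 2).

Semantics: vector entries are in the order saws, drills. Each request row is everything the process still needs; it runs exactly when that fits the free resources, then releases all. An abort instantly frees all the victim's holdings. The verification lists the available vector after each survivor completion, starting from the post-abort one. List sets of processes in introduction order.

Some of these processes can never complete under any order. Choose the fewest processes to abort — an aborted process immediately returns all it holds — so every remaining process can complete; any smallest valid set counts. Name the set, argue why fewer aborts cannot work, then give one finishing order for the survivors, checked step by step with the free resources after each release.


The answer: abort proc-F and proc-D.
Key observation: aborting proc-F and proc-D returns (2, 2), and proc-G — hopeless before — runs at step 3 with the returned capacity in the pool.
Minimality, checking each single-abort alternative: proc-A alone leaves proc-F blocked (short on drills); proc-H alone leaves proc-F blocked (short on drills); proc-F alone leaves proc-G blocked (short on drills); proc-G alone leaves proc-F blocked (short on drills); proc-D alone leaves proc-F blocked (short on drills).
The survivors complete as proc-H, proc-A, proc-G. Step-by-step check (starting from the post-abort pool):
  pool = (5, 4)
  proc-H: need (1, 0) fits (5, 4); releases (1, 1), pool now (6, 5)
  proc-A: need (4, 3) fits (6, 5); releases (1, 2), pool now (7, 7)
  proc-G: need (2, 7) fits (7, 7); releases (2, 1), pool now (9, 8)


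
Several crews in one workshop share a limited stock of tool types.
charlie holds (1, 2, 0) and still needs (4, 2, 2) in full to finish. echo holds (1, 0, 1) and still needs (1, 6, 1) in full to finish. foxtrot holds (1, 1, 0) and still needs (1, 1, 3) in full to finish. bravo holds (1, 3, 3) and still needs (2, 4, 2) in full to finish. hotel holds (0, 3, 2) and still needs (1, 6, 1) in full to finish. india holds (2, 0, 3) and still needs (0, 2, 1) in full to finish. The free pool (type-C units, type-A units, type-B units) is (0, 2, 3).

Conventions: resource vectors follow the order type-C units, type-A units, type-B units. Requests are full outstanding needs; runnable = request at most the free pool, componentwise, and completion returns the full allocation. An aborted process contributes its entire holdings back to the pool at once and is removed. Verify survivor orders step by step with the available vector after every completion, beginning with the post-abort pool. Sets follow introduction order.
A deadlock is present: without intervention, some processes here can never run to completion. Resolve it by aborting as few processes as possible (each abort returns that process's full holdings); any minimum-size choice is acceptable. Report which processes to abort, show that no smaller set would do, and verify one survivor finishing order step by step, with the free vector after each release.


The answer: abort bravo.
Key observation: hotel had no path to completion before; after the abort of bravo ((1, 3, 3) returned), step 3 is where it fits.
Minimality: the empty abort set fails — the state is deadlocked as it stands.
The survivors complete as foxtrot, india, hotel, charlie, echo. Walking it through (starting from the post-abort pool):
  pool = (1, 5, 6)
  run foxtrot (needs (1, 1, 3), free (1, 5, 6)); after release of (1, 1, 0) the pool is (2, 6, 6)
  run india (needs (0, 2, 1), free (2, 6, 6)); after release of (2, 0, 3) the pool is (4, 6, 9)
  run hotel (needs (1, 6, 1), free (4, 6, 9)); after release of (0, 3, 2) the pool is (4, 9, 11)
  run charlie (needs (4, 2, 2), free (4, 9, 11)); after release of (1, 2, 0) the pool is (5, 11, 11)
  run echo (needs (1, 6, 1), free (5, 11, 11)); after release of (1, 0, 1) the pool is (6, 11, 12)


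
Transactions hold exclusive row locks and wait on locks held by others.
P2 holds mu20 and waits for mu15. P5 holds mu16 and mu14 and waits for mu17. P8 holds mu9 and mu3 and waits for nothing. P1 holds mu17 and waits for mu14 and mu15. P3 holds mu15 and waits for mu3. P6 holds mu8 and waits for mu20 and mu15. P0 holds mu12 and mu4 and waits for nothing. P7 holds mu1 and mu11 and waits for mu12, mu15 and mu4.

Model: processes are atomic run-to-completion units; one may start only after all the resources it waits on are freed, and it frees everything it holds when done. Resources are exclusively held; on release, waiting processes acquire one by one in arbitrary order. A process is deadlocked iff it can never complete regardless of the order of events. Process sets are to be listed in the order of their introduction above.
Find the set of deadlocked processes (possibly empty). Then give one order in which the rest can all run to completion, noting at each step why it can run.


The deadlocked set is P5 and P1.
Key observation: the cycle P5 -> P1 -> P5 can never break — each member waits on the next; no other process is dragged down with it.
A valid finishing order for the others: P8, P3, P2, P0, P7, P6.
Walking it through:
  P8: no waits; runs immediately, freeing mu9 and mu3
  P3 waits on mu3 — all released -> runs and releases mu15
  P2 waits on mu15 — all released -> runs and releases mu20
  P0: no waits; runs immediately, freeing mu12 and mu4
  P7 waits on mu12, mu15 and mu4 — all released -> runs and releases mu1 and mu11
  P6 waits on mu20 and mu15 — all released -> runs and releases mu8


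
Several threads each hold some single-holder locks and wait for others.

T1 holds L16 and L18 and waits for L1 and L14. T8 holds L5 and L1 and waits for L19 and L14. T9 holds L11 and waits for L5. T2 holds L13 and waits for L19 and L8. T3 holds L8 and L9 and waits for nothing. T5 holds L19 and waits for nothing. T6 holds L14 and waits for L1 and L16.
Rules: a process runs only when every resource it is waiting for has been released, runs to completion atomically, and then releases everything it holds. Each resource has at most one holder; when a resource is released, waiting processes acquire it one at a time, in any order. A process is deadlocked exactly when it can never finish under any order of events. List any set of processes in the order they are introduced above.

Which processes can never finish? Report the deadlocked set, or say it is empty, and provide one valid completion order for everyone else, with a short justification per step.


Deadlocked set: T1, T8, T9 and T6.
Key observation: the waits loop around T1 -> T8 -> T6 -> T1 with no way out; T9 waits into the deadlock from upstream.
The rest can finish in the order T5, T3, T2.
Step-by-step check:
  T5 waits on nothing -> runs at once and releases L19
  T3 waits on nothing -> runs at once and releases L8 and L9
  T2 waits on L19 and L8 — all released -> runs and releases L13


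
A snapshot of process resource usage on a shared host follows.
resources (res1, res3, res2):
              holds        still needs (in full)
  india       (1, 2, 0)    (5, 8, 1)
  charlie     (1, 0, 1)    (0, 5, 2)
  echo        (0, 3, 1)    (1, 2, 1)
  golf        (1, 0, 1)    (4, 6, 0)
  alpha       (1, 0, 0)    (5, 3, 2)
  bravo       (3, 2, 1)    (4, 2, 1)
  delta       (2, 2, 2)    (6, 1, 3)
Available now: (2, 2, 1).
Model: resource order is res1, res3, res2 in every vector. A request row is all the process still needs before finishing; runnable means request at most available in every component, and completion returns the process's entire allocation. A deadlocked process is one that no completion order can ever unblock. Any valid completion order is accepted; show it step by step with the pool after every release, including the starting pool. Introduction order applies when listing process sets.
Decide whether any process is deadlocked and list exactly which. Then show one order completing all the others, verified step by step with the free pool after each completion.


Deadlocked: india, golf, alpha, bravo and delta.
Key observation: res1 is the bottleneck — with echo, charlie done the pool holds (3, 5, 3), short of every remaining need.
The rest can finish in the order echo, charlie. Walking it through:
  pool = (2, 2, 1)
  run echo (needs (1, 2, 1), free (2, 2, 1)); after release of (0, 3, 1) the pool is (2, 5, 2)
  run charlie (needs (0, 5, 2), free (2, 5, 2)); after release of (1, 0, 1) the pool is (3, 5, 3)
The blocked processes can never fit:
  india still needs (5, 8, 1) but only (3, 5, 3) is free — short on res1 and res3
  golf still needs (4, 6, 0) but only (3, 5, 3) is free — short on res1 and res3
  alpha still needs (5, 3, 2) but only (3, 5, 3) is free — short on res1
  bravo still needs (4, 2, 1) but only (3, 5, 3) is free — short on res1
  delta still needs (6, 1, 3) but only (3, 5, 3) is free — short on res1


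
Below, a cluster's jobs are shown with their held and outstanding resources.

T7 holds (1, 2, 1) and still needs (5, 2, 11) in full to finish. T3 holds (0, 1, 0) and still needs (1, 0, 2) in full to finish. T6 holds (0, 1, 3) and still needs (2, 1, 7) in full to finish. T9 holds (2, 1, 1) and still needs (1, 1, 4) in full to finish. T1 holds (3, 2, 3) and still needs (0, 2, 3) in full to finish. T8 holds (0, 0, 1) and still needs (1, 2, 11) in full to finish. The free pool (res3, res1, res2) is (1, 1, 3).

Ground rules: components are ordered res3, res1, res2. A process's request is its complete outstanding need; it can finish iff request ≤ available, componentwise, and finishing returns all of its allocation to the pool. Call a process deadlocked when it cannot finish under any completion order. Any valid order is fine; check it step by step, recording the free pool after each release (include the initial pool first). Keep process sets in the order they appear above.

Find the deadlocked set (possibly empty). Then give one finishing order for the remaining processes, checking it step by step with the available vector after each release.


Deadlocked: T7 and T8.
Key observation: once T3, T1, T9, T6 finish, the pool peaks at (6, 6, 10) — and every remaining process still needs more res2 than that.
One completion order for the rest: T3, T1, T9, T6. Walking it through:
  pool = (1, 1, 3)
  T3 needs (1, 0, 2) <= (1, 1, 3) -> finishes; pool += (0, 1, 0) = (1, 2, 3)
  T1 needs (0, 2, 3) <= (1, 2, 3) -> finishes; pool += (3, 2, 3) = (4, 4, 6)
  T9 needs (1, 1, 4) <= (4, 4, 6) -> finishes; pool += (2, 1, 1) = (6, 5, 7)
  T6 needs (2, 1, 7) <= (6, 5, 7) -> finishes; pool += (0, 1, 3) = (6, 6, 10)
The blocked processes can never fit:
  blocked: T7 wants (5, 2, 11), pool (6, 6, 10) — not enough res2
  blocked: T8 wants (1, 2, 11), pool (6, 6, 10) — not enough res2


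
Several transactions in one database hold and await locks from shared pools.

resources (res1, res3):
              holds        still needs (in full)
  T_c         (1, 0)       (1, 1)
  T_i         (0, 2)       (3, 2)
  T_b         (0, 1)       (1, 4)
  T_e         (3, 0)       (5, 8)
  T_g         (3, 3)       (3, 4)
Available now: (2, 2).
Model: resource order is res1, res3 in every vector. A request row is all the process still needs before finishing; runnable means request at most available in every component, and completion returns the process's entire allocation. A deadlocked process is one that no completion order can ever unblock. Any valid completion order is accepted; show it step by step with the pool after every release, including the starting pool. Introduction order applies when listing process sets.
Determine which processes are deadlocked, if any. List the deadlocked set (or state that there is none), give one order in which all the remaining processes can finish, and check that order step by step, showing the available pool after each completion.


Nothing here is deadlocked.
Key observation: T_c fits the free pool immediately, and its release cascades until everyone finishes.
A valid finishing order for the others: T_c, T_i, T_g, T_b, T_e. Check, step by step:
  pool = (2, 2)
  run T_c (needs (1, 1), free (2, 2)); after release of (1, 0) the pool is (3, 2)
  run T_i (needs (3, 2), free (3, 2)); after release of (0, 2) the pool is (3, 4)
  run T_g (needs (3, 4), free (3, 4)); after release of (3, 3) the pool is (6, 7)
  run T_b (needs (1, 4), free (6, 7)); after release of (0, 1) the pool is (6, 8)
  run T_e (needs (5, 8), free (6, 8)); after release of (3, 0) the pool is (9, 8)


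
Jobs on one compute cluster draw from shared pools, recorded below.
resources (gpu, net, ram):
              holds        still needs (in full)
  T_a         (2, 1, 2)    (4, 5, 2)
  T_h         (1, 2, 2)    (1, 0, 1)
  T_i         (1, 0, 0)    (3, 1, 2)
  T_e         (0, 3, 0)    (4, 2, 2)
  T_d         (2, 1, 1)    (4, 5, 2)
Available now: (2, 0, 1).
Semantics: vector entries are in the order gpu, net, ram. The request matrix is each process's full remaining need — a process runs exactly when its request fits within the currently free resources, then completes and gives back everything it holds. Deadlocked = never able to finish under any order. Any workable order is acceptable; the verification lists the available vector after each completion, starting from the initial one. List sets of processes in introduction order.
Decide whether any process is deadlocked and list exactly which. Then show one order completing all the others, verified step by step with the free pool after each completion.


Nothing here is deadlocked.
Key observation: the pool covers T_h at once, and every later process fits after earlier releases.
A valid finishing order for the others: T_h, T_i, T_e, T_d, T_a. Check, step by step:
  pool = (2, 0, 1)
  T_h needs (1, 0, 1) <= (2, 0, 1) -> finishes; pool += (1, 2, 2) = (3, 2, 3)
  T_i needs (3, 1, 2) <= (3, 2, 3) -> finishes; pool += (1, 0, 0) = (4, 2, 3)
  T_e needs (4, 2, 2) <= (4, 2, 3) -> finishes; pool += (0, 3, 0) = (4, 5, 3)
  T_d needs (4, 5, 2) <= (4, 5, 3) -> finishes; pool += (2, 1, 1) = (6, 6, 4)
  T_a needs (4, 5, 2) <= (6, 6, 4) -> finishes; pool += (2, 1, 2) = (8, 7, 6)


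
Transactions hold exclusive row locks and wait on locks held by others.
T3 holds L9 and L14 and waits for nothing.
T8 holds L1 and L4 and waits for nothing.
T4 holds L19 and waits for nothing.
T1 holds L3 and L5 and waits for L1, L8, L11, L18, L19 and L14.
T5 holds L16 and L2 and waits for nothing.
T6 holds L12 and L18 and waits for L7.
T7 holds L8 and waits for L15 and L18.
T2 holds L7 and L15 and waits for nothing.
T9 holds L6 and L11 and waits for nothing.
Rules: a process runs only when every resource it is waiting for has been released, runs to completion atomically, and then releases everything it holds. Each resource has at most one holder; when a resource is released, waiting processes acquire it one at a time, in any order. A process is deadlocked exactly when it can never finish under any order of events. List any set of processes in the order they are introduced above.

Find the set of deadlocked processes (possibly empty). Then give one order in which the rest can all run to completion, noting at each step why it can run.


No process is deadlocked.
Key observation: no waiting chain loops back on itself — every chain ends at a process that waits on nothing, so everyone eventually runs.
A valid finishing order for the others: T2, T6, T5, T4, T7, T9, T3, T8, T1.
Step-by-step check:
  T2 waits on nothing -> runs at once and releases L7 and L15
  T6 waits on L7 — all released -> runs and releases L12 and L18
  T5 waits on nothing -> runs at once and releases L16 and L2
  T4 waits on nothing -> runs at once and releases L19
  T7 waits on L15 and L18 — all released -> runs and releases L8
  T9 waits on nothing -> runs at once and releases L6 and L11
  T3 waits on nothing -> runs at once and releases L9 and L14
  T8 waits on nothing -> runs at once and releases L1 and L4
  T1 waits on L1, L8, L11, L18, L19 and L14 — all released -> runs and releases L3 and L5


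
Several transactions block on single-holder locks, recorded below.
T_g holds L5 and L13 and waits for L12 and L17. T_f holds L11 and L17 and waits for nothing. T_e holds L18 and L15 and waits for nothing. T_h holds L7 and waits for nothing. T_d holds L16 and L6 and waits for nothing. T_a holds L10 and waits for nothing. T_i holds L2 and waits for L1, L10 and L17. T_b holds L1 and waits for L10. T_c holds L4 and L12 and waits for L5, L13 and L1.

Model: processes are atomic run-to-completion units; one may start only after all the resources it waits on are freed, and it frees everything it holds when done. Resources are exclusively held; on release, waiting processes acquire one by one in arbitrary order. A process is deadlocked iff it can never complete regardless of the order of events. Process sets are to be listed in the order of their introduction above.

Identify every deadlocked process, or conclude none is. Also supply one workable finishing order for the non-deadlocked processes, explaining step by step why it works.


Deadlocked: T_g and T_c.
Key observation: nobody on the ring T_g -> T_c -> T_g can start until another member finishes, which never happens; no other process is dragged down with it.
One completion order for the rest: T_e, T_a, T_h, T_b, T_d, T_f, T_i.
Verifying each step:
  run T_e (it waits on nothing); releases L18 and L15
  run T_a (it waits on nothing); releases L10
  run T_h (it waits on nothing); releases L7
  run T_b (all its waits — L10 — are resolved); releases L1
  run T_d (it waits on nothing); releases L16 and L6
  run T_f (it waits on nothing); releases L11 and L17
  run T_i (all its waits — L1, L10 and L17 — are resolved); releases L2


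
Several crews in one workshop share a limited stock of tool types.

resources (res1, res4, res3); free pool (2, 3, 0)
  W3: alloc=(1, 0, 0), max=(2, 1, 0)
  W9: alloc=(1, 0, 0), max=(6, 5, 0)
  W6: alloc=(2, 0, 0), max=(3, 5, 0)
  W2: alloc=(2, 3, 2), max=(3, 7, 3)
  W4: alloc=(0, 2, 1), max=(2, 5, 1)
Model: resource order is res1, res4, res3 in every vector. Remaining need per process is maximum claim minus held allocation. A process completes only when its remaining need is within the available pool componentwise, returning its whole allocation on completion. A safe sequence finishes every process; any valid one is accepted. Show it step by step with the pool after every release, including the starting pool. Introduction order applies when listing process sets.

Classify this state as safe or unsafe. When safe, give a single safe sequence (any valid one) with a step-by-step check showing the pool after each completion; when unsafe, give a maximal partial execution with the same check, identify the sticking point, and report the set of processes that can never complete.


The state is SAFE; one workable sequence: W4, W6, W3, W9, W2.
Key observation: the first exact fit in this order is W4 — it needs (2, 3, 0) with (2, 3, 0) free, meeting a requested resource to the last unit.
Check, step by step:
  pool = (2, 3, 0)
  W4: need (2, 3, 0) fits (2, 3, 0); releases (0, 2, 1), pool now (2, 5, 1)
  W6: need (1, 5, 0) fits (2, 5, 1); releases (2, 0, 0), pool now (4, 5, 1)
  W3: need (1, 1, 0) fits (4, 5, 1); releases (1, 0, 0), pool now (5, 5, 1)
  W9: need (5, 5, 0) fits (5, 5, 1); releases (1, 0, 0), pool now (6, 5, 1)
  W2: need (1, 4, 1) fits (6, 5, 1); releases (2, 3, 2), pool now (8, 8, 3)


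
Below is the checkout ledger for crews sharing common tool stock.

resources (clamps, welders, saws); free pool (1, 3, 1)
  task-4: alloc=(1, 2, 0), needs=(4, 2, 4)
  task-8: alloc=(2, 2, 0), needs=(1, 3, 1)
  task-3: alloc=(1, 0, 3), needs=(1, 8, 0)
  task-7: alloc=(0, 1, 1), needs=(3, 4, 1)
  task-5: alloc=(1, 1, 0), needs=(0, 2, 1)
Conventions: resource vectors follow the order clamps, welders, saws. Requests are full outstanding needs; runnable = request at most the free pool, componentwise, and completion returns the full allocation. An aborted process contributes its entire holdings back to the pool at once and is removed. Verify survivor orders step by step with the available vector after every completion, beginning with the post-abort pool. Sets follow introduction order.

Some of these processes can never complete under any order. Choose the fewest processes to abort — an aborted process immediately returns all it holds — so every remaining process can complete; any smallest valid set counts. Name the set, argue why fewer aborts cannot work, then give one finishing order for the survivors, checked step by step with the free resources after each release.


Abort task-4.
Key observation: the returned (1, 2, 0) from task-4 is what brings task-3 — unrunnable before, under any order — into play at step 4.
Minimality: the empty abort set fails — the state is deadlocked as it stands.
The survivors complete as task-5, task-8, task-7, task-3. Verifying each step (starting from the post-abort pool):
  pool = (2, 5, 1)
  task-5 needs (0, 2, 1) <= (2, 5, 1) -> finishes; pool += (1, 1, 0) = (3, 6, 1)
  task-8 needs (1, 3, 1) <= (3, 6, 1) -> finishes; pool += (2, 2, 0) = (5, 8, 1)
  task-7 needs (3, 4, 1) <= (5, 8, 1) -> finishes; pool += (0, 1, 1) = (5, 9, 2)
  task-3 needs (1, 8, 0) <= (5, 9, 2) -> finishes; pool += (1, 0, 3) = (6, 9, 5)


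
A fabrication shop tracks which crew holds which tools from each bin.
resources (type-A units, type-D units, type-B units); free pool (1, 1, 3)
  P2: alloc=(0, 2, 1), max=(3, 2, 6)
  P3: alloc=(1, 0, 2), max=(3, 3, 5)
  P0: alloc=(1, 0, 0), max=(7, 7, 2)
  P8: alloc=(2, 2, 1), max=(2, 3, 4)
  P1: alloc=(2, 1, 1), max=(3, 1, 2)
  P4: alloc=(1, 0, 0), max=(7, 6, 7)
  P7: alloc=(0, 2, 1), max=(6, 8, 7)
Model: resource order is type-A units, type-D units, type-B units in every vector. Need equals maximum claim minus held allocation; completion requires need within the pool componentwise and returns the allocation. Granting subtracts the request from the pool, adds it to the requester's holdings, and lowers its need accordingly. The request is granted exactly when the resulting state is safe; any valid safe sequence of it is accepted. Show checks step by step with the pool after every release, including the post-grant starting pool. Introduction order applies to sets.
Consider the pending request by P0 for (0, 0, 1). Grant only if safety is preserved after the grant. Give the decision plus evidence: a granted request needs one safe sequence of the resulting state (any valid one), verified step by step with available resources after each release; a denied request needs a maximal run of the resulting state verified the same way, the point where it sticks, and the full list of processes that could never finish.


GRANT — the state after the grant stays safe, e.g. via P1, P8, P3, P2, P7, P4, P0.
Key observation: after the grant the pool drops to (1, 1, 2), which still lets P1 finish first and unwind the rest.
Check on the post-grant state, step by step:
  pool = (1, 1, 2)
  P1 needs (1, 0, 1) <= (1, 1, 2) -> finishes; pool += (2, 1, 1) = (3, 2, 3)
  P8 needs (0, 1, 3) <= (3, 2, 3) -> finishes; pool += (2, 2, 1) = (5, 4, 4)
  P3 needs (2, 3, 3) <= (5, 4, 4) -> finishes; pool += (1, 0, 2) = (6, 4, 6)
  P2 needs (3, 0, 5) <= (6, 4, 6) -> finishes; pool += (0, 2, 1) = (6, 6, 7)
  P7 needs (6, 6, 6) <= (6, 6, 7) -> finishes; pool += (0, 2, 1) = (6, 8, 8)
  P4 needs (6, 6, 7) <= (6, 8, 8) -> finishes; pool += (1, 0, 0) = (7, 8, 8)
  P0 needs (6, 7, 1) <= (7, 8, 8) -> finishes; pool += (1, 0, 1) = (8, 8, 9)


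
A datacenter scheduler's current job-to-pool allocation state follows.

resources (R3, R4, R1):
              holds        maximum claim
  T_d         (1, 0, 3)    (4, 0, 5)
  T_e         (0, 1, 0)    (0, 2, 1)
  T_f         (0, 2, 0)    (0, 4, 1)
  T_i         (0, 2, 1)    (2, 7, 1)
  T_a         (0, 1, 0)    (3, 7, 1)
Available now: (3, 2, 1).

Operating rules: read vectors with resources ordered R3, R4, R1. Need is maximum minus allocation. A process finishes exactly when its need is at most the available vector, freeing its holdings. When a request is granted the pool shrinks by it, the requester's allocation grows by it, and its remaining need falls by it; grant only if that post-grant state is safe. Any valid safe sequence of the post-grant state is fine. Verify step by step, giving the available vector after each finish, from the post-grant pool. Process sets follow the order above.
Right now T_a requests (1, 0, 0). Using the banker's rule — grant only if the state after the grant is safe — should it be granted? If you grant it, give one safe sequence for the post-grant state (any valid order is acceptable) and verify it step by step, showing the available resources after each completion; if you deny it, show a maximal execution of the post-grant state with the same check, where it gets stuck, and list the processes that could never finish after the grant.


GRANT — the state after the grant stays safe, e.g. via T_f, T_e, T_i, T_a, T_d.
Key observation: (2, 2, 1) free after granting still covers T_f first, and each release covers the next.
Step-by-step check of the post-grant state:
  pool = (2, 2, 1)
  T_f: need (0, 2, 1) fits (2, 2, 1); releases (0, 2, 0), pool now (2, 4, 1)
  T_e: need (0, 1, 1) fits (2, 4, 1); releases (0, 1, 0), pool now (2, 5, 1)
  T_i: need (2, 5, 0) fits (2, 5, 1); releases (0, 2, 1), pool now (2, 7, 2)
  T_a: need (2, 6, 1) fits (2, 7, 2); releases (1, 1, 0), pool now (3, 8, 2)
  T_d: need (3, 0, 2) fits (3, 8, 2); releases (1, 0, 3), pool now (4, 8, 5)


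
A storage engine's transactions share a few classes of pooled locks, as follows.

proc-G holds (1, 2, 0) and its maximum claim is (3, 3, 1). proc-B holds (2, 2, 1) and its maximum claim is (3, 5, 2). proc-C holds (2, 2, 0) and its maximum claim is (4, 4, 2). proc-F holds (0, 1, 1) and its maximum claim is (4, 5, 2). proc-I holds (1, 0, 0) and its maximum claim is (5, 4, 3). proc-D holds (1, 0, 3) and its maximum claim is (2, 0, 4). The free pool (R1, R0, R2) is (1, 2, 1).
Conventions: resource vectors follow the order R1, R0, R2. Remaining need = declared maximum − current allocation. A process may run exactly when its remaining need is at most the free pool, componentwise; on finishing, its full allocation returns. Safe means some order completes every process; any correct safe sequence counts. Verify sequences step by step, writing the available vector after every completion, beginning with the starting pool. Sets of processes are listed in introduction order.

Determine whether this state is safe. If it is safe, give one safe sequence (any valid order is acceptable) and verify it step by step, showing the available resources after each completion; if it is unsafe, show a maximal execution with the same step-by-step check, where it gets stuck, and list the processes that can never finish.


The state is SAFE; one workable sequence: proc-D, proc-C, proc-F, proc-G, proc-I, proc-B.
Key observation: at proc-D the run first touches a limit — (1, 0, 1) against (1, 2, 1), exact on a resource it actually requests.
Check, step by step:
  pool = (1, 2, 1)
  proc-D needs (1, 0, 1) <= (1, 2, 1) -> finishes; pool += (1, 0, 3) = (2, 2, 4)
  proc-C needs (2, 2, 2) <= (2, 2, 4) -> finishes; pool += (2, 2, 0) = (4, 4, 4)
  proc-F needs (4, 4, 1) <= (4, 4, 4) -> finishes; pool += (0, 1, 1) = (4, 5, 5)
  proc-G needs (2, 1, 1) <= (4, 5, 5) -> finishes; pool += (1, 2, 0) = (5, 7, 5)
  proc-I needs (4, 4, 3) <= (5, 7, 5) -> finishes; pool += (1, 0, 0) = (6, 7, 5)
  proc-B needs (1, 3, 1) <= (6, 7, 5) -> finishes; pool += (2, 2, 1) = (8, 9, 6)


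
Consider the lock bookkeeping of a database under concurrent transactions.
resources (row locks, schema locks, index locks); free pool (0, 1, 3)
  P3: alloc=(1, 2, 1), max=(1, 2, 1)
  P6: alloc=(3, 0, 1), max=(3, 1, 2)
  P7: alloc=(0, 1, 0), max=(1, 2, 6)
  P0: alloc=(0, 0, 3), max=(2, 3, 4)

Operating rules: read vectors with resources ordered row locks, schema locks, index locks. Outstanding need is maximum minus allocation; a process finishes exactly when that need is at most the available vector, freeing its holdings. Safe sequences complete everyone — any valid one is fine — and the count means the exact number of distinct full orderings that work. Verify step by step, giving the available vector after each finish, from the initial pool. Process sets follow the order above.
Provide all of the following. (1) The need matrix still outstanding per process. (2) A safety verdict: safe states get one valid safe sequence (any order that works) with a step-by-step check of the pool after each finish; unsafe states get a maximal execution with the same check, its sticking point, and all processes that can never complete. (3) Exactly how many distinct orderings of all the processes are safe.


(1) Outstanding need per process (order row locks, schema locks, index locks):
  P3: (0, 0, 0)
  P6: (0, 1, 1)
  P7: (1, 1, 6)
  P0: (2, 3, 1)
(2) The state is SAFE; one workable sequence: P6, P3, P0, P7.
Key observation: the first exact fit in this order is P6 — it needs (0, 1, 1) with (0, 1, 3) free, meeting a requested resource to the last unit.
Check, step by step:
  pool = (0, 1, 3)
  P6: need (0, 1, 1) fits (0, 1, 3); releases (3, 0, 1), pool now (3, 1, 4)
  P3: need (0, 0, 0) fits (3, 1, 4); releases (1, 2, 1), pool now (4, 3, 5)
  P0: need (2, 3, 1) fits (4, 3, 5); releases (0, 0, 3), pool now (4, 3, 8)
  P7: need (1, 1, 6) fits (4, 3, 8); releases (0, 1, 0), pool now (4, 4, 8)
(3) Precisely 2 of the possible complete orderings are safe sequences.


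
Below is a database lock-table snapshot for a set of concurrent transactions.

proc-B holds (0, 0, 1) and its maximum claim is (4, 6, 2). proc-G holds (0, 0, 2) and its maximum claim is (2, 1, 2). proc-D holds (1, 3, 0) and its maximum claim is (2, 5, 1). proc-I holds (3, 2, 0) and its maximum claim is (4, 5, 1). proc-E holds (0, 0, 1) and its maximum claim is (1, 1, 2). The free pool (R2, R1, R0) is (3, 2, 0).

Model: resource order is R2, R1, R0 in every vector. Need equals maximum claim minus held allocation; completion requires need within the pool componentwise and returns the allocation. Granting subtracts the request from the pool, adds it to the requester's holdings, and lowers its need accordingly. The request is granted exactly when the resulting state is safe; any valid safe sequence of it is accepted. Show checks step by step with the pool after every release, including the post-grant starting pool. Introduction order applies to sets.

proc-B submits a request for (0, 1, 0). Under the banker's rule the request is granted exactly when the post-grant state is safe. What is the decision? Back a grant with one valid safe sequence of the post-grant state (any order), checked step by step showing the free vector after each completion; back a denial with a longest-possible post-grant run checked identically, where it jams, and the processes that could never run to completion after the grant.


DENY: after the grant no complete ordering would exist.
Key observation: proc-G, proc-E can finish, but then (3, 1, 3) is all there is, and the blocked group's R1 demands exceed it.
Pretend the grant happened; the run proc-G, proc-E goes as far as possible. Step-by-step check:
  pool = (3, 1, 0)
  run proc-G (needs (2, 1, 0), free (3, 1, 0)); after release of (0, 0, 2) the pool is (3, 1, 2)
  run proc-E (needs (1, 1, 1), free (3, 1, 2)); after release of (0, 0, 1) the pool is (3, 1, 3)
  proc-B cannot run: need (4, 5, 1) vs free (3, 1, 3) (insufficient R2 and R1)
  proc-D cannot run: need (1, 2, 1) vs free (3, 1, 3) (insufficient R1)
  proc-I cannot run: need (1, 3, 1) vs free (3, 1, 3) (insufficient R1)
Had the request been granted, proc-B, proc-D and proc-I could never finish.


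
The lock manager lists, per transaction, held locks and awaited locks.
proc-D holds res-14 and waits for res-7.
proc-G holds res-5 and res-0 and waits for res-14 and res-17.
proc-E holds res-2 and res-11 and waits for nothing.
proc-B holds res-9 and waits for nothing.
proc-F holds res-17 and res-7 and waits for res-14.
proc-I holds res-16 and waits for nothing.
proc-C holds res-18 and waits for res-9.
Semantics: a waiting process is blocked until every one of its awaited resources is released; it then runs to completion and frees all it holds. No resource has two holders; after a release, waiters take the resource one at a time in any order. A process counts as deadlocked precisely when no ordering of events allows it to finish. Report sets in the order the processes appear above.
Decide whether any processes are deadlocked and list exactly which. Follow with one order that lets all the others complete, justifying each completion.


The deadlocked set is proc-D, proc-G and proc-F.
Key observation: the cycle proc-D -> proc-F -> proc-D can never break — each member waits on the next; proc-G waits into the deadlock from upstream.
A valid finishing order for the others: proc-B, proc-E, proc-C, proc-I.
Step-by-step check:
  proc-B waits on nothing -> runs at once and releases res-9
  proc-E waits on nothing -> runs at once and releases res-2 and res-11
  run proc-C (all its waits — res-9 — are resolved); releases res-18
  proc-I waits on nothing -> runs at once and releases res-16
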